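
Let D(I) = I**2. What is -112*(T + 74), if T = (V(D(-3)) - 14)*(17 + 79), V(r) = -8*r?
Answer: 916384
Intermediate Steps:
T = -8256 (T = (-8*(-3)**2 - 14)*(17 + 79) = (-8*9 - 14)*96 = (-72 - 14)*96 = -86*96 = -8256)
-112*(T + 74) = -112*(-8256 + 74) = -112*(-8182) = 916384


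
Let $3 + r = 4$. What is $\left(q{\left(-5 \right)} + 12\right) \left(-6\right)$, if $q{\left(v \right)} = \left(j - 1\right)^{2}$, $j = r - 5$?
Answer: $-222$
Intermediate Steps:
$r = 1$ ($r = -3 + 4 = 1$)
$j = -4$ ($j = 1 - 5 = -4$)
$q{\left(v \right)} = 25$ ($q{\left(v \right)} = \left(-4 - 1\right)^{2} = \left(-5\right)^{2} = 25$)
$\left(q{\left(-5 \right)} + 12\right) \left(-6\right) = \left(25 + 12\right) \left(-6\right) = 37 \left(-6\right) = -222$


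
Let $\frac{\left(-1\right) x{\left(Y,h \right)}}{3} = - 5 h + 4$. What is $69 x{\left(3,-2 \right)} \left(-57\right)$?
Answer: $165186$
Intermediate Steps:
$x{\left(Y,h \right)} = -12 + 15 h$ ($x{\left(Y,h \right)} = - 3 \left(- 5 h + 4\right) = - 3 \left(4 - 5 h\right) = -12 + 15 h$)
$69 x{\left(3,-2 \right)} \left(-57\right) = 69 \left(-12 + 15 \left(-2\right)\right) \left(-57\right) = 69 \left(-12 - 30\right) \left(-57\right) = 69 \left(-42\right) \left(-57\right) = \left(-2898\right) \left(-57\right) = 165186$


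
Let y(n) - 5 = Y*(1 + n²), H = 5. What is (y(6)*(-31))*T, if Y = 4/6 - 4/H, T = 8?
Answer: -248/15 ≈ -16.533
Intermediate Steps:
Y = -2/15 (Y = 4/6 - 4/5 = 4*(⅙) - 4*⅕ = ⅔ - ⅘ = -2/15 ≈ -0.13333)
y(n) = 73/15 - 2*n²/15 (y(n) = 5 - 2*(1 + n²)/15 = 5 + (-2/15 - 2*n²/15) = 73/15 - 2*n²/15)
(y(6)*(-31))*T = ((73/15 - 2/15*6²)*(-31))*8 = ((73/15 - 2/15*36)*(-31))*8 = ((73/15 - 24/5)*(-31))*8 = ((1/15)*(-31))*8 = -31/15*8 = -248/15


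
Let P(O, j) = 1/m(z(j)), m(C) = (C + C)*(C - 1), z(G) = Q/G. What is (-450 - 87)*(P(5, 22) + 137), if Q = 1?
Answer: -471665/7 ≈ -67381.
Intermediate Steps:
z(G) = 1/G
m(C) = 2*C*(-1 + C) (m(C) = (2*C)*(-1 + C) = 2*C*(-1 + C))
P(O, j) = j/(2*(-1 + 1/j)) (P(O, j) = 1/(2*(-1 + 1/j)/j) = j/(2*(-1 + 1/j)))
(-450 - 87)*(P(5, 22) + 137) = (-450 - 87)*(-1*22**2/(-2 + 2*22) + 137) = -537*(-1*484/(-2 + 44) + 137) = -537*(-1*484/42 + 137) = -537*(-1*484*1/42 + 137) = -537*(-242/21 + 137) = -537*2635/21 = -471665/7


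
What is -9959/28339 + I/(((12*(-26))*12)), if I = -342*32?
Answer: 947415/368407 ≈ 2.5717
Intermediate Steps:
I = -10944
-9959/28339 + I/(((12*(-26))*12)) = -9959/28339 - 10944/((12*(-26))*12) = -9959*1/28339 - 10944/((-312*12)) = -9959/28339 - 10944/(-3744) = -9959/28339 - 10944*(-1/3744) = -9959/28339 + 38/13 = 947415/368407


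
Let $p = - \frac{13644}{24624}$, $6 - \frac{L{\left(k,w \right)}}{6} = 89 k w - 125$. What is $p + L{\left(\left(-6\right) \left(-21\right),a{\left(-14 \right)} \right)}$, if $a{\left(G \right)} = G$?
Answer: $\frac{644848829}{684} \approx 9.4276 \cdot 10^{5}$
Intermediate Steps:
$L{\left(k,w \right)} = 786 - 534 k w$ ($L{\left(k,w \right)} = 36 - 6 \left(89 k w - 125\right) = 36 - 6 \left(-125 + 89 k w\right) = 36 - \left(-750 + 534 k w\right) = 786 - 534 k w$)
$p = - \frac{379}{684}$ ($p = \left(-13644\right) \frac{1}{24624} = - \frac{379}{684} \approx -0.55409$)
$p + L{\left(\left(-6\right) \left(-21\right),a{\left(-14 \right)} \right)} = - \frac{379}{684} - \left(-786 + 534 \left(\left(-6\right) \left(-21\right)\right) \left(-14\right)\right) = - \frac{379}{684} - \left(-786 + 67284 \left(-14\right)\right) = - \frac{379}{684} + \left(786 + 941976\right) = - \frac{379}{684} + 942762 = \frac{644848829}{684}$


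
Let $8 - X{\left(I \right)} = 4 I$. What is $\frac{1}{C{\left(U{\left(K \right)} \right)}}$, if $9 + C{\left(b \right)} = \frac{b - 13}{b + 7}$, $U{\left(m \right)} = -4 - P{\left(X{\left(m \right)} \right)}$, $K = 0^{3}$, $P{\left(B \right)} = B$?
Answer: $- \frac{1}{4} \approx -0.25$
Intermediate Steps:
$X{\left(I \right)} = 8 - 4 I$
$K = 0$
$U{\left(m \right)} = -12 + 4 m$ ($U{\left(m \right)} = -4 - \left(8 - 4 m\right) = -4 + \left(-8 + 4 m\right) = -12 + 4 m$)
$C{\left(b \right)} = -9 + \frac{-13 + b}{7 + b}$ ($C{\left(b \right)} = -9 + \frac{b - 13}{b + 7} = -9 + \frac{-13 + b}{7 + b}$)
$\frac{1}{C{\left(U{\left(K \right)} \right)}} = \frac{1}{4 \frac{1}{7 + \left(-12 + 4 \cdot 0\right)} \left(-19 - 2 \left(-12 + 4 \cdot 0\right)\right)} = \frac{1}{4 \frac{1}{7 + \left(-12 + 0\right)} \left(-19 - 2 \left(-12 + 0\right)\right)} = \frac{1}{4 \frac{1}{7 - 12} \left(-19 - -24\right)} = \frac{1}{4 \frac{1}{-5} \left(-19 + 24\right)} = \frac{1}{4 \left(- \frac{1}{5}\right) 5} = \frac{1}{-4} = - \frac{1}{4}$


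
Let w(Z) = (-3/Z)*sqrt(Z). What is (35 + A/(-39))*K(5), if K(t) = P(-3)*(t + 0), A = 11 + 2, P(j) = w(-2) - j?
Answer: 520 + 260*I*sqrt(2) ≈ 520.0 + 367.7*I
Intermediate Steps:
w(Z) = -3/sqrt(Z)
P(j) = -j + 3*I*sqrt(2)/2 (P(j) = -(-3)*I*sqrt(2)/2 - j = 3*I*sqrt(2)/2 - j = -j + 3*I*sqrt(2)/2)
A = 13
K(t) = t*(3 + 3*I*sqrt(2)/2) (K(t) = (-1*(-3) + 3*I*sqrt(2)/2)*(t + 0) = (3 + 3*I*sqrt(2)/2)*t = t*(3 + 3*I*sqrt(2)/2))
(35 + A/(-39))*K(5) = (35 + 13/(-39))*((3/2)*5*(2 + I*sqrt(2))) = (35 + 13*(-1/39))*(15 + 15*I*sqrt(2)/2) = (35 - 1/3)*(15 + 15*I*sqrt(2)/2) = 104*(15 + 15*I*sqrt(2)/2)/3 = 520 + 260*I*sqrt(2)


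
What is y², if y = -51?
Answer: 2601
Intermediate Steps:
y² = (-51)² = 2601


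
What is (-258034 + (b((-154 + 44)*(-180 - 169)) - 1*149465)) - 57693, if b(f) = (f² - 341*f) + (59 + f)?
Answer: 1460274367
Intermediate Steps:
b(f) = 59 + f² - 340*f
(-258034 + (b((-154 + 44)*(-180 - 169)) - 1*149465)) - 57693 = (-258034 + ((59 + ((-154 + 44)*(-180 - 169))² - 340*(-154 + 44)*(-180 - 169)) - 1*149465)) - 57693 = (-258034 + ((59 + (-110*(-349))² - (-37400)*(-349)) - 149465)) - 57693 = (-258034 + ((59 + 38390² - 340*38390) - 149465)) - 57693 = (-258034 + ((59 + 1473792100 - 13052600) - 149465)) - 57693 = (-258034 + (1460739559 - 149465)) - 57693 = (-258034 + 1460590094) - 57693 = 1460332060 - 57693 = 1460274367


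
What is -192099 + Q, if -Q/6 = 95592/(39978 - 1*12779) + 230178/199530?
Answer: -57926468964979/301500915 ≈ -1.9213e+5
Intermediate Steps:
Q = -8444694394/301500915 (Q = -6*(95592/(39978 - 1*12779) + 230178/199530) = -6*(95592/(39978 - 12779) + 230178*(1/199530)) = -6*(95592/27199 + 38363/33255) = -6*4222347197/904502745 = -8444694394/301500915 ≈ -28.009)
-192099 + Q = -192099 - 8444694394/301500915 = -57926468964979/301500915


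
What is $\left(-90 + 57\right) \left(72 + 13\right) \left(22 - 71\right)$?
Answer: $137445$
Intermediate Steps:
$\left(-90 + 57\right) \left(72 + 13\right) \left(22 - 71\right) = - 33 \cdot 85 \left(-49\right) = \left(-33\right) \left(-4165\right) = 137445$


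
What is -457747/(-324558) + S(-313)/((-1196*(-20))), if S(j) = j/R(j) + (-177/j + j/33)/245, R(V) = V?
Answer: 355245712896197/251873949927600 ≈ 1.4104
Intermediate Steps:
S(j) = 1 - 177/(245*j) + j/8085 (S(j) = j/j + (-177/j + j/33)/245 = 1 + (-177/j + j*(1/33))*(1/245) = 1 + (-177/j + j/33)*(1/245) = 1 + (-177/(245*j) + j/8085) = 1 - 177/(245*j) + j/8085)
-457747/(-324558) + S(-313)/((-1196*(-20))) = -457747/(-324558) + ((1/8085)*(-5841 - 313*(8085 - 313))/(-313))/((-1196*(-20))) = -457747*(-1/324558) + ((1/8085)*(-1/313)*(-5841 - 313*7772))/23920 = 457747/324558 + ((1/8085)*(-1/313)*(-5841 - 2432636))*(1/23920) = 457747/324558 + ((1/8085)*(-1/313)*(-2438477))*(1/23920) = 457747/324558 + (2438477/2530605)*(1/23920) = 457747/324558 + 2438477/60532071600 = 355245712896197/251873949927600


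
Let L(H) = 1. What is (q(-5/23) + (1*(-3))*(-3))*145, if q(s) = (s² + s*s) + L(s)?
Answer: 774300/529 ≈ 1463.7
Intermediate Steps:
q(s) = 1 + 2*s² (q(s) = (s² + s*s) + 1 = (s² + s²) + 1 = 2*s² + 1 = 1 + 2*s²)
(q(-5/23) + (1*(-3))*(-3))*145 = ((1 + 2*(-5/23)²) + (1*(-3))*(-3))*145 = ((1 + 2*(-5*1/23)²) - 3*(-3))*145 = ((1 + 2*(-5/23)²) + 9)*145 = ((1 + 2*(25/529)) + 9)*145 = ((1 + 50/529) + 9)*145 = (579/529 + 9)*145 = (5340/529)*145 = 774300/529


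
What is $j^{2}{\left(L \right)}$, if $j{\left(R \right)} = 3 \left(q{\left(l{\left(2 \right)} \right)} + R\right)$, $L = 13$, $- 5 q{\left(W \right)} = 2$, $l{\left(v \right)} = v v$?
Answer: $\frac{35721}{25} \approx 1428.8$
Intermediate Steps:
$l{\left(v \right)} = v^{2}$
$q{\left(W \right)} = - \frac{2}{5}$ ($q{\left(W \right)} = \left(- \frac{1}{5}\right) 2 = - \frac{2}{5}$)
$j{\left(R \right)} = - \frac{6}{5} + 3 R$ ($j{\left(R \right)} = 3 \left(- \frac{2}{5} + R\right) = - \frac{6}{5} + 3 R$)
$j^{2}{\left(L \right)} = \left(- \frac{6}{5} + 3 \cdot 13\right)^{2} = \left(- \frac{6}{5} + 39\right)^{2} = \left(\frac{189}{5}\right)^{2} = \frac{35721}{25}$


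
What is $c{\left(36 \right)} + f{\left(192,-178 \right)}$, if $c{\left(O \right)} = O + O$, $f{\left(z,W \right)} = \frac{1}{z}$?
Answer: $\frac{13825}{192} \approx 72.005$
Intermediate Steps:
$c{\left(O \right)} = 2 O$
$c{\left(36 \right)} + f{\left(192,-178 \right)} = 2 \cdot 36 + \frac{1}{192} = 72 + \frac{1}{192} = \frac{13825}{192}$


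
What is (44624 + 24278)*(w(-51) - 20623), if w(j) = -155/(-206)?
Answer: -146354152533/103 ≈ -1.4209e+9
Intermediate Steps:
w(j) = 155/206 (w(j) = -155*(-1/206) = 155/206)
(44624 + 24278)*(w(-51) - 20623) = (44624 + 24278)*(155/206 - 20623) = 68902*(-4248183/206) = -146354152533/103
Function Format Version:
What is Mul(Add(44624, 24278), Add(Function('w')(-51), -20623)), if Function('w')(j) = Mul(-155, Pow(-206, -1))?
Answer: Rational(-146354152533, 103) ≈ -1.4209e+9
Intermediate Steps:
Function('w')(j) = Rational(155, 206) (Function('w')(j) = Mul(-155, Rational(-1, 206)) = Rational(155, 206))
Mul(Add(44624, 24278), Add(Function('w')(-51), -20623)) = Mul(Add(44624, 24278), Add(Rational(155, 206), -20623)) = Mul(68902, Rational(-4248183, 206)) = Rational(-146354152533, 103)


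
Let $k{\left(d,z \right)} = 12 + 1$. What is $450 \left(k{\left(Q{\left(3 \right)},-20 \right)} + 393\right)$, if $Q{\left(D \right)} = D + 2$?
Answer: $182700$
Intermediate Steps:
$Q{\left(D \right)} = 2 + D$
$k{\left(d,z \right)} = 13$
$450 \left(k{\left(Q{\left(3 \right)},-20 \right)} + 393\right) = 450 \left(13 + 393\right) = 450 \cdot 406 = 182700$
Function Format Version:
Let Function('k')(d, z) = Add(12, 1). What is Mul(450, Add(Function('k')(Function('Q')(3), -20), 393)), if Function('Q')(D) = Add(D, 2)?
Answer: 182700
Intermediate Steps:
Function('Q')(D) = Add(2, D)
Function('k')(d, z) = 13
Mul(450, Add(Function('k')(Function('Q')(3), -20), 393)) = Mul(450, Add(13, 393)) = Mul(450, 406) = 182700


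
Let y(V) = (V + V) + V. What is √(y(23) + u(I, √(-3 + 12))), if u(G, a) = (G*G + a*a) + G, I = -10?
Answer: 2*√42 ≈ 12.961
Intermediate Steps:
y(V) = 3*V (y(V) = 2*V + V = 3*V)
u(G, a) = G + G² + a² (u(G, a) = (G² + a²) + G = G + G² + a²)
√(y(23) + u(I, √(-3 + 12))) = √(3*23 + (-10 + (-10)² + (√(-3 + 12))²)) = √(69 + (-10 + 100 + (√9)²)) = √(69 + (-10 + 100 + 3²)) = √(69 + (-10 + 100 + 9)) = √(69 + 99) = √168 = 2*√42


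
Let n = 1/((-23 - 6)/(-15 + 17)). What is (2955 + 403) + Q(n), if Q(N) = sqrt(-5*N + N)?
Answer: 3358 + 2*sqrt(58)/29 ≈ 3358.5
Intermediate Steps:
n = -2/29 (n = 1/(-29/2) = -2/29 ≈ -0.068966)
Q(N) = 2*sqrt(-N) (Q(N) = sqrt(-4*N) = 2*sqrt(-N))
(2955 + 403) + Q(n) = (2955 + 403) + 2*sqrt(-1*(-2/29)) = 3358 + 2*sqrt(2/29) = 3358 + 2*(sqrt(58)/29) = 3358 + 2*sqrt(58)/29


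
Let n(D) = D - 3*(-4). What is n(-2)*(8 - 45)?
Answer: -370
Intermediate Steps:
n(D) = 12 + D (n(D) = D + 12 = 12 + D)
n(-2)*(8 - 45) = (12 - 2)*(8 - 45) = 10*(-37) = -370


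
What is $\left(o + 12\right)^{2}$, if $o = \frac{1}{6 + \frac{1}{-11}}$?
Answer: $\frac{625681}{4225} \approx 148.09$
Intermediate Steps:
$o = \frac{11}{65}$ ($o = \frac{1}{6 - \frac{1}{11}} = \frac{1}{\frac{65}{11}} = \frac{11}{65} \approx 0.16923$)
$\left(o + 12\right)^{2} = \left(\frac{11}{65} + 12\right)^{2} = \left(\frac{791}{65}\right)^{2} = \frac{625681}{4225}$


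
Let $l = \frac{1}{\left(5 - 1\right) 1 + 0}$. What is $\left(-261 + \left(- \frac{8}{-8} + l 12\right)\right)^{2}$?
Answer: $66049$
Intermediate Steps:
$l = \frac{1}{4}$ ($l = \frac{1}{4 \cdot 1 + 0} = \frac{1}{4 + 0} = \frac{1}{4} \approx 0.25$)
$\left(-261 + \left(- \frac{8}{-8} + l 12\right)\right)^{2} = \left(-261 + \left(- \frac{8}{-8} + \frac{1}{4} \cdot 12\right)\right)^{2} = \left(-261 + \left(\left(-8\right) \left(- \frac{1}{8}\right) + 3\right)\right)^{2} = \left(-261 + \left(1 + 3\right)\right)^{2} = \left(-261 + 4\right)^{2} = \left(-257\right)^{2} = 66049$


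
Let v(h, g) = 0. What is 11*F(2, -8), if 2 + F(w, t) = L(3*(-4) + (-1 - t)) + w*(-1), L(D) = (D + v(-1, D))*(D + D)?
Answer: 506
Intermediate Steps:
L(D) = 2*D² (L(D) = (D + 0)*(D + D) = D*(2*D) = 2*D²)
F(w, t) = -2 - w + 2*(-13 - t)² (F(w, t) = -2 + (2*(3*(-4) + (-1 - t))² + w*(-1)) = -2 + (2*(-12 + (-1 - t))² - w) = -2 + (2*(-13 - t)² - w) = -2 + (-w + 2*(-13 - t)²) = -2 - w + 2*(-13 - t)²)
11*F(2, -8) = 11*(-2 - 1*2 + 2*(13 - 8)²) = 11*(-2 - 2 + 2*5²) = 11*(-2 - 2 + 2*25) = 11*(-2 - 2 + 50) = 11*46 = 506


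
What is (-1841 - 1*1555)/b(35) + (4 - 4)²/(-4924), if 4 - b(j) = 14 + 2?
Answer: 283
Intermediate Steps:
b(j) = -12 (b(j) = 4 - (14 + 2) = 4 - 1*16 = 4 - 16 = -12)
(-1841 - 1*1555)/b(35) + (4 - 4)²/(-4924) = (-1841 - 1*1555)/(-12) + (4 - 4)²/(-4924) = (-1841 - 1555)*(-1/12) + 0²*(-1/4924) = -3396*(-1/12) + 0*(-1/4924) = 283 + 0 = 283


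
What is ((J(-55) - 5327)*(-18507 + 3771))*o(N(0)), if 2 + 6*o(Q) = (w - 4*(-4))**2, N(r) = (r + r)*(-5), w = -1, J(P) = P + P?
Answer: 2977779656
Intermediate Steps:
J(P) = 2*P
N(r) = -10*r (N(r) = (2*r)*(-5) = -10*r)
o(Q) = 223/6 (o(Q) = -1/3 + (-1 - 4*(-4))**2/6 = -1/3 + (-1 + 16)**2/6 = -1/3 + (1/6)*15**2 = -1/3 + (1/6)*225 = -1/3 + 75/2 = 223/6)
((J(-55) - 5327)*(-18507 + 3771))*o(N(0)) = ((2*(-55) - 5327)*(-18507 + 3771))*(223/6) = ((-110 - 5327)*(-14736))*(223/6) = -5437*(-14736)*(223/6) = 80119632*(223/6) = 2977779656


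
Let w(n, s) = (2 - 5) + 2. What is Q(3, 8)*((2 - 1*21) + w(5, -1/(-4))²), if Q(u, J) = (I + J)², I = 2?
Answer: -1800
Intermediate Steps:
Q(u, J) = (2 + J)²
w(n, s) = -1 (w(n, s) = -3 + 2 = -1)
Q(3, 8)*((2 - 1*21) + w(5, -1/(-4))²) = (2 + 8)²*((2 - 1*21) + (-1)²) = 10²*((2 - 21) + 1) = 100*(-19 + 1) = 100*(-18) = -1800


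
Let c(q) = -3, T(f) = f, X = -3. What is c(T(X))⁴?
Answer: 81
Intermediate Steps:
c(T(X))⁴ = (-3)⁴ = 81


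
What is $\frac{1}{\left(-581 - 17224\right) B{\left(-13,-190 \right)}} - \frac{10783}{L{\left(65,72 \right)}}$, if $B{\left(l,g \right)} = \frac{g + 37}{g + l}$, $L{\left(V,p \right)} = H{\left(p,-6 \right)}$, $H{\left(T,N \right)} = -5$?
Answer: $\frac{5874934036}{2724165} \approx 2156.6$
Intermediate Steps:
$L{\left(V,p \right)} = -5$
$B{\left(l,g \right)} = \frac{37 + g}{g + l}$
$\frac{1}{\left(-581 - 17224\right) B{\left(-13,-190 \right)}} - \frac{10783}{L{\left(65,72 \right)}} = \frac{1}{\left(-581 - 17224\right) \frac{37 - 190}{-190 - 13}} - \frac{10783}{-5} = \frac{1}{\left(-17805\right) \frac{1}{-203} \left(-153\right)} - - \frac{10783}{5} = - \frac{1}{17805 \left(\left(- \frac{1}{203}\right) \left(-153\right)\right)} + \frac{10783}{5} = - \frac{1}{17805 \cdot \frac{153}{203}} + \frac{10783}{5} = \left(- \frac{1}{17805}\right) \frac{203}{153} + \frac{10783}{5} = - \frac{203}{2724165} + \frac{10783}{5} = \frac{5874934036}{2724165}$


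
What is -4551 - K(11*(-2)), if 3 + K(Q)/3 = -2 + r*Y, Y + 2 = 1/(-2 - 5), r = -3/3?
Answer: -31797/7 ≈ -4542.4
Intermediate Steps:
r = -1 (r = -3*⅓ = -1)
Y = -15/7 (Y = -2 + 1/(-2 - 5) = -2 + 1/(-7) = -2 - ⅐ = -15/7 ≈ -2.1429)
K(Q) = -60/7 (K(Q) = -9 + 3*(-2 - 1*(-15/7)) = -9 + 3*(-2 + 15/7) = -9 + 3*(⅐) = -9 + 3/7 = -60/7)
-4551 - K(11*(-2)) = -4551 - 1*(-60/7) = -4551 + 60/7 = -31797/7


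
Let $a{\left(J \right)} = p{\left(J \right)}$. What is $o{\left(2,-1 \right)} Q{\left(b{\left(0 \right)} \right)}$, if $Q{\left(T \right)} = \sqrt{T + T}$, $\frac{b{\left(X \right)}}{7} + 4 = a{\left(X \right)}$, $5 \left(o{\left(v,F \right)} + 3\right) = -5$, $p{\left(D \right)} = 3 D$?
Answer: $- 8 i \sqrt{14} \approx - 29.933 i$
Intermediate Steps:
$o{\left(v,F \right)} = -4$ ($o{\left(v,F \right)} = -3 + \frac{1}{5} \left(-5\right) = -3 - 1 = -4$)
$a{\left(J \right)} = 3 J$
$b{\left(X \right)} = -28 + 21 X$ ($b{\left(X \right)} = -28 + 7 \cdot 3 X = -28 + 21 X$)
$Q{\left(T \right)} = \sqrt{2} \sqrt{T}$ ($Q{\left(T \right)} = \sqrt{2 T} = \sqrt{2} \sqrt{T}$)
$o{\left(2,-1 \right)} Q{\left(b{\left(0 \right)} \right)} = - 4 \sqrt{2} \sqrt{-28 + 21 \cdot 0} = - 4 \sqrt{2} \sqrt{-28 + 0} = - 4 \sqrt{2} \sqrt{-28} = - 4 \sqrt{2} \cdot 2 i \sqrt{7} = - 4 \cdot 2 i \sqrt{14} = - 8 i \sqrt{14}$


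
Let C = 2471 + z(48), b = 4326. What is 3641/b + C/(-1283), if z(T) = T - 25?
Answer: -6117641/5550258 ≈ -1.1022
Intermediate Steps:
z(T) = -25 + T
C = 2494 (C = 2471 + (-25 + 48) = 2471 + 23 = 2494)
3641/b + C/(-1283) = 3641/4326 + 2494/(-1283) = 3641*(1/4326) + 2494*(-1/1283) = 3641/4326 - 2494/1283 = -6117641/5550258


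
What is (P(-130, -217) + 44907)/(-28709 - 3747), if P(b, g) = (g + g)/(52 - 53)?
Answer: -45341/32456 ≈ -1.3970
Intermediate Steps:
P(b, g) = -2*g (P(b, g) = (2*g)/(-1) = (2*g)*(-1) = -2*g)
(P(-130, -217) + 44907)/(-28709 - 3747) = (-2*(-217) + 44907)/(-28709 - 3747) = (434 + 44907)/(-32456) = 45341*(-1/32456) = -45341/32456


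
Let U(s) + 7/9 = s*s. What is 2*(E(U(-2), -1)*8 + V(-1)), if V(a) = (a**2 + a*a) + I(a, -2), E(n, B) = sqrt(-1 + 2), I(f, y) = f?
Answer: 18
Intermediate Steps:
U(s) = -7/9 + s**2 (U(s) = -7/9 + s*s = -7/9 + s**2)
E(n, B) = 1 (E(n, B) = sqrt(1) = 1)
V(a) = a + 2*a**2 (V(a) = (a**2 + a*a) + a = (a**2 + a**2) + a = 2*a**2 + a = a + 2*a**2)
2*(E(U(-2), -1)*8 + V(-1)) = 2*(1*8 - (1 + 2*(-1))) = 2*(8 - (1 - 2)) = 2*(8 - 1*(-1)) = 2*(8 + 1) = 2*9 = 18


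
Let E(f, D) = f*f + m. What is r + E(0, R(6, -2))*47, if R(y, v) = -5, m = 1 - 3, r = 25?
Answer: -69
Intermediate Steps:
m = -2
E(f, D) = -2 + f**2 (E(f, D) = f*f - 2 = f**2 - 2 = -2 + f**2)
r + E(0, R(6, -2))*47 = 25 + (-2 + 0**2)*47 = 25 + (-2 + 0)*47 = 25 - 2*47 = 25 - 94 = -69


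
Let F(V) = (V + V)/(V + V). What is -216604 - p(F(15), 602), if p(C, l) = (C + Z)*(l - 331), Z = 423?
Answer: -331508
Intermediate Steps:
F(V) = 1 (F(V) = (2*V)/((2*V)) = (2*V)*(1/(2*V)) = 1)
p(C, l) = (-331 + l)*(423 + C) (p(C, l) = (C + 423)*(l - 331) = (423 + C)*(-331 + l) = (-331 + l)*(423 + C))
-216604 - p(F(15), 602) = -216604 - (-140013 - 331*1 + 423*602 + 1*602) = -216604 - (-140013 - 331 + 254646 + 602) = -216604 - 1*114904 = -216604 - 114904 = -331508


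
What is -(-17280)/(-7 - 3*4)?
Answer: -17280/19 ≈ -909.47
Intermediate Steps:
-(-17280)/(-7 - 3*4) = -(-17280)/(-7 - 12) = -(-17280)/(-19) = -(-17280)*(-1)/19 = -90*192/19 = -17280/19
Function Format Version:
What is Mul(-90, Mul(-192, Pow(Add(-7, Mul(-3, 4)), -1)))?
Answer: Rational(-17280, 19) ≈ -909.47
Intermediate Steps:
Mul(-90, Mul(-192, Pow(Add(-7, Mul(-3, 4)), -1))) = Mul(-90, Mul(-192, Pow(Add(-7, -12), -1))) = Mul(-90, Mul(-192, Pow(-19, -1))) = Mul(-90, Mul(-192, Rational(-1, 19))) = Mul(-90, Rational(192, 19)) = Rational(-17280, 19)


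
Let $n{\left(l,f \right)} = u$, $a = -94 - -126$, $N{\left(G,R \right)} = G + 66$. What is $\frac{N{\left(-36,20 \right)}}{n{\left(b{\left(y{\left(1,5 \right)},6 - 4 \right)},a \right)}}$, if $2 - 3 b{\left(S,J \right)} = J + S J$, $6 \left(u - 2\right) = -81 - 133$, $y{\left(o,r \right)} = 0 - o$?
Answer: $- \frac{90}{101} \approx -0.89109$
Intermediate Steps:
$N{\left(G,R \right)} = 66 + G$
$a = 32$ ($a = -94 + 126 = 32$)
$y{\left(o,r \right)} = - o$
$u = - \frac{101}{3}$ ($u = 2 + \frac{-81 - 133}{6} = 2 + \frac{1}{6} \left(-214\right) = 2 - \frac{107}{3} = - \frac{101}{3} \approx -33.667$)
$b{\left(S,J \right)} = \frac{2}{3} - \frac{J}{3} - \frac{J S}{3}$ ($b{\left(S,J \right)} = \frac{2}{3} - \frac{J + S J}{3} = \frac{2}{3} - \frac{J + J S}{3} = \frac{2}{3} - \left(\frac{J}{3} + \frac{J S}{3}\right) = \frac{2}{3} - \frac{J}{3} - \frac{J S}{3}$)
$n{\left(l,f \right)} = - \frac{101}{3}$
$\frac{N{\left(-36,20 \right)}}{n{\left(b{\left(y{\left(1,5 \right)},6 - 4 \right)},a \right)}} = \frac{66 - 36}{- \frac{101}{3}} = 30 \left(- \frac{3}{101}\right) = - \frac{90}{101}$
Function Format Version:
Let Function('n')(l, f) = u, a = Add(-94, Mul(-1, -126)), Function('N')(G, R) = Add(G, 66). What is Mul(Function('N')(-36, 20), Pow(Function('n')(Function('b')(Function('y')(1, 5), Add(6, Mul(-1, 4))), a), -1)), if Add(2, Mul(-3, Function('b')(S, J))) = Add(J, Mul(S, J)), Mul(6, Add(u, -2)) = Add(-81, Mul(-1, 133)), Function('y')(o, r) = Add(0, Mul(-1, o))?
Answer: Rational(-90, 101) ≈ -0.89109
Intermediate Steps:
Function('N')(G, R) = Add(66, G)
a = 32 (a = Add(-94, 126) = 32)
Function('y')(o, r) = Mul(-1, o)
u = Rational(-101, 3) (u = Add(2, Mul(Rational(1, 6), Add(-81, Mul(-1, 133)))) = Add(2, Mul(Rational(1, 6), Add(-81, -133))) = Add(2, Mul(Rational(1, 6), -214)) = Add(2, Rational(-107, 3)) = Rational(-101, 3) ≈ -33.667)
Function('b')(S, J) = Add(Rational(2, 3), Mul(Rational(-1, 3), J), Mul(Rational(-1, 3), J, S)) (Function('b')(S, J) = Add(Rational(2, 3), Mul(Rational(-1, 3), Add(J, Mul(S, J)))) = Add(Rational(2, 3), Mul(Rational(-1, 3), Add(J, Mul(J, S)))) = Add(Rational(2, 3), Add(Mul(Rational(-1, 3), J), Mul(Rational(-1, 3), J, S))) = Add(Rational(2, 3), Mul(Rational(-1, 3), J), Mul(Rational(-1, 3), J, S)))
Function('n')(l, f) = Rational(-101, 3)
Mul(Function('N')(-36, 20), Pow(Function('n')(Function('b')(Function('y')(1, 5), Add(6, Mul(-1, 4))), a), -1)) = Mul(Add(66, -36), Pow(Rational(-101, 3), -1)) = Mul(30, Rational(-3, 101)) = Rational(-90, 101)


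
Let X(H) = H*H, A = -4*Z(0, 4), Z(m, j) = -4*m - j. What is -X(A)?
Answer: -256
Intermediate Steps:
Z(m, j) = -j - 4*m
A = 16 (A = -4*(-1*4 - 4*0) = -4*(-4 + 0) = -4*(-4) = 16)
X(H) = H²
-X(A) = -1*16² = -1*256 = -256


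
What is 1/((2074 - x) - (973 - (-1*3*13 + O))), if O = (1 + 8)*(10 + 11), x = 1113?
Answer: 1/138 ≈ 0.0072464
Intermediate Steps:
O = 189 (O = 9*21 = 189)
1/((2074 - x) - (973 - (-1*3*13 + O))) = 1/((2074 - 1*1113) - (973 - (-1*3*13 + 189))) = 1/((2074 - 1113) - (973 - (-3*13 + 189))) = 1/(961 - (973 - (-39 + 189))) = 1/(961 - (973 - 1*150)) = 1/(961 - (973 - 150)) = 1/(961 - 1*823) = 1/(961 - 823) = 1/138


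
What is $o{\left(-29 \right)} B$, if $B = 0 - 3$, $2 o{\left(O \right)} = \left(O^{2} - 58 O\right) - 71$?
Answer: $-3678$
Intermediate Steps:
$o{\left(O \right)} = - \frac{71}{2} + \frac{O^{2}}{2} - 29 O$ ($o{\left(O \right)} = \frac{\left(O^{2} - 58 O\right) - 71}{2} = \frac{-71 + O^{2} - 58 O}{2} = - \frac{71}{2} + \frac{O^{2}}{2} - 29 O$)
$B = -3$ ($B = 0 - 3 = -3$)
$o{\left(-29 \right)} B = \left(- \frac{71}{2} + \frac{\left(-29\right)^{2}}{2} - -841\right) \left(-3\right) = \left(- \frac{71}{2} + \frac{1}{2} \cdot 841 + 841\right) \left(-3\right) = \left(- \frac{71}{2} + \frac{841}{2} + 841\right) \left(-3\right) = 1226 \left(-3\right) = -3678$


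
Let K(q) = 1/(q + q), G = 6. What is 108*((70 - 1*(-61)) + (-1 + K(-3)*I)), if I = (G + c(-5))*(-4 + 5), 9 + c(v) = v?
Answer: 14184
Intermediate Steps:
c(v) = -9 + v
K(q) = 1/(2*q)
I = -8 (I = (6 + (-9 - 5))*(-4 + 5) = (6 - 14)*1 = -8*1 = -8)
108*((70 - 1*(-61)) + (-1 + K(-3)*I)) = 108*((70 - 1*(-61)) + (-1 + ((1/2)/(-3))*(-8))) = 108*((70 + 61) + (-1 + ((1/2)*(-1/3))*(-8))) = 108*(131 + (-1 - 1/6*(-8))) = 108*(131 + (-1 + 4/3)) = 108*(131 + 1/3) = 108*(394/3) = 14184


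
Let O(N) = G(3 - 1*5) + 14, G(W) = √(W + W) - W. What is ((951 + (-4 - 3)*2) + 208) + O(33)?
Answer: 1161 + 2*I ≈ 1161.0 + 2.0*I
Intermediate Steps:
G(W) = -W + √2*√W (G(W) = √(2*W) - W = √2*√W - W = -W + √2*√W)
O(N) = 16 + 2*I (O(N) = (-(3 - 1*5) + √2*√(3 - 1*5)) + 14 = (-(3 - 5) + √2*√(3 - 5)) + 14 = (-1*(-2) + √2*√(-2)) + 14 = (2 + √2*(I*√2)) + 14 = (2 + 2*I) + 14 = 16 + 2*I)
((951 + (-4 - 3)*2) + 208) + O(33) = ((951 + (-4 - 3)*2) + 208) + (16 + 2*I) = ((951 - 7*2) + 208) + (16 + 2*I) = ((951 - 14) + 208) + (16 + 2*I) = (937 + 208) + (16 + 2*I) = 1145 + (16 + 2*I) = 1161 + 2*I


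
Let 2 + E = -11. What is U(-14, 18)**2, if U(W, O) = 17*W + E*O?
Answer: 222784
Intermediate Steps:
E = -13 (E = -2 - 11 = -13)
U(W, O) = -13*O + 17*W (U(W, O) = 17*W - 13*O = -13*O + 17*W)
U(-14, 18)**2 = (-13*18 + 17*(-14))**2 = (-234 - 238)**2 = (-472)**2 = 222784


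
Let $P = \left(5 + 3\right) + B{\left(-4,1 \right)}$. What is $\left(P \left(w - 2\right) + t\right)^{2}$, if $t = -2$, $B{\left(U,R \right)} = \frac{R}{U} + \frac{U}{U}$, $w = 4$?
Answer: $\frac{961}{4} \approx 240.25$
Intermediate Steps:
$B{\left(U,R \right)} = 1 + \frac{R}{U}$ ($B{\left(U,R \right)} = \frac{R}{U} + 1 = 1 + \frac{R}{U}$)
$P = \frac{35}{4}$ ($P = \left(5 + 3\right) + \frac{1 - 4}{-4} = 8 - - \frac{3}{4} = 8 + \frac{3}{4} = \frac{35}{4} \approx 8.75$)
$\left(P \left(w - 2\right) + t\right)^{2} = \left(\frac{35 \left(4 - 2\right)}{4} - 2\right)^{2} = \left(\frac{35}{4} \cdot 2 - 2\right)^{2} = \left(\frac{35}{2} - 2\right)^{2} = \left(\frac{31}{2}\right)^{2} = \frac{961}{4}$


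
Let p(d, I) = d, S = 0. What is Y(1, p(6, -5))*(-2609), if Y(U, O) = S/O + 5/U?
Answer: -13045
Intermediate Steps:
Y(U, O) = 5/U (Y(U, O) = 0/O + 5/U = 0 + 5/U = 5/U)
Y(1, p(6, -5))*(-2609) = (5/1)*(-2609) = (5*1)*(-2609) = 5*(-2609) = -13045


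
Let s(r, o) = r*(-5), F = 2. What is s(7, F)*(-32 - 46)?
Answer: 2730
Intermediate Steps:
s(r, o) = -5*r
s(7, F)*(-32 - 46) = (-5*7)*(-32 - 46) = -35*(-78) = 2730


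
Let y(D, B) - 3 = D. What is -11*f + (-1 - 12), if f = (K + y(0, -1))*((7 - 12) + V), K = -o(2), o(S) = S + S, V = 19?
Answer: 141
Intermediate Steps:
o(S) = 2*S
y(D, B) = 3 + D
K = -4 (K = -2*2 = -1*4 = -4)
f = -14 (f = (-4 + (3 + 0))*((7 - 12) + 19) = (-4 + 3)*(-5 + 19) = -1*14 = -14)
-11*f + (-1 - 12) = -11*(-14) + (-1 - 12) = 154 - 13 = 141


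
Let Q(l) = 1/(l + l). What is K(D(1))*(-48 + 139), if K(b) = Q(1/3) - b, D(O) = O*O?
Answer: 91/2 ≈ 45.500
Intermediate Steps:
D(O) = O²
Q(l) = 1/(2*l)
K(b) = 3/2 - b (K(b) = 1/(2*(1/3)) - b = 1/(2*(⅓)) - b = (½)*3 - b = 3/2 - b)
K(D(1))*(-48 + 139) = (3/2 - 1*1²)*(-48 + 139) = (3/2 - 1*1)*91 = (3/2 - 1)*91 = (½)*91 = 91/2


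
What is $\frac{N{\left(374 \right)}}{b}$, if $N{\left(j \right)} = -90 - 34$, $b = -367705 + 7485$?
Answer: $\frac{1}{2905} \approx 0.00034423$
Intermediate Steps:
$b = -360220$
$N{\left(j \right)} = -124$ ($N{\left(j \right)} = -90 - 34 = -124$)
$\frac{N{\left(374 \right)}}{b} = - \frac{124}{-360220} = \left(-124\right) \left(- \frac{1}{360220}\right) = \frac{1}{2905}$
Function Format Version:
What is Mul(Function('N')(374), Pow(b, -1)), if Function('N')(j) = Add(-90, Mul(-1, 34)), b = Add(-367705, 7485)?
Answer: Rational(1, 2905) ≈ 0.00034423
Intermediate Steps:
b = -360220
Function('N')(j) = -124 (Function('N')(j) = Add(-90, -34) = -124)
Mul(Function('N')(374), Pow(b, -1)) = Mul(-124, Pow(-360220, -1)) = Mul(-124, Rational(-1, 360220)) = Rational(1, 2905)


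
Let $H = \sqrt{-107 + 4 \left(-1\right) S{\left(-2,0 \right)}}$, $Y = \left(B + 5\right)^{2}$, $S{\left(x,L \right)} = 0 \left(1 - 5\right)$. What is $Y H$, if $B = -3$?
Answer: $4 i \sqrt{107} \approx 41.376 i$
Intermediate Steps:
$S{\left(x,L \right)} = 0$ ($S{\left(x,L \right)} = 0 \left(-4\right) = 0$)
$Y = 4$ ($Y = \left(-3 + 5\right)^{2} = 2^{2} = 4$)
$H = i \sqrt{107}$ ($H = \sqrt{-107 + 4 \left(-1\right) 0} = \sqrt{-107 - 0} = \sqrt{-107 + 0} = \sqrt{-107} = i \sqrt{107} \approx 10.344 i$)
$Y H = 4 i \sqrt{107}$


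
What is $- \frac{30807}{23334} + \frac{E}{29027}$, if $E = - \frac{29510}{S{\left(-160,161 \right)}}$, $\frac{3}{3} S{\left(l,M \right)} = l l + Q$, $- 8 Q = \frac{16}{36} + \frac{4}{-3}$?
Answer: $- \frac{68679595632483}{52018095954406} \approx -1.3203$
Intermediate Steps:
$Q = \frac{1}{9}$ ($Q = - \frac{\frac{16}{36} + \frac{4}{-3}}{8} = - \frac{16 \cdot \frac{1}{36} + 4 \left(- \frac{1}{3}\right)}{8} = - \frac{\frac{4}{9} - \frac{4}{3}}{8} = \left(- \frac{1}{8}\right) \left(- \frac{8}{9}\right) = \frac{1}{9} \approx 0.11111$)
$S{\left(l,M \right)} = \frac{1}{9} + l^{2}$ ($S{\left(l,M \right)} = l l + \frac{1}{9} = l^{2} + \frac{1}{9} = \frac{1}{9} + l^{2}$)
$E = - \frac{265590}{230401}$ ($E = - \frac{29510}{\frac{1}{9} + \left(-160\right)^{2}} = - \frac{29510}{\frac{1}{9} + 25600} = - \frac{29510}{\frac{230401}{9}} = \left(-29510\right) \frac{9}{230401} = - \frac{265590}{230401} \approx -1.1527$)
$- \frac{30807}{23334} + \frac{E}{29027} = - \frac{30807}{23334} - \frac{265590}{230401 \cdot 29027} = \left(-30807\right) \frac{1}{23334} - \frac{265590}{6687849827} = - \frac{10269}{7778} - \frac{265590}{6687849827} = - \frac{68679595632483}{52018095954406}$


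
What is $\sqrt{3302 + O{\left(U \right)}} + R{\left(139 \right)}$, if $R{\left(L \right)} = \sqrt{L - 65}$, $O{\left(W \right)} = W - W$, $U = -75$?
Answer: $\sqrt{74} + \sqrt{3302} \approx 66.065$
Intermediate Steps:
$O{\left(W \right)} = 0$
$R{\left(L \right)} = \sqrt{-65 + L}$
$\sqrt{3302 + O{\left(U \right)}} + R{\left(139 \right)} = \sqrt{3302 + 0} + \sqrt{-65 + 139} = \sqrt{3302} + \sqrt{74} = \sqrt{74} + \sqrt{3302}$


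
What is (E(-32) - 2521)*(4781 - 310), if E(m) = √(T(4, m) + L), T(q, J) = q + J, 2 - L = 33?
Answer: -11271391 + 4471*I*√59 ≈ -1.1271e+7 + 34342.0*I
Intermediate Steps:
L = -31 (L = 2 - 1*33 = 2 - 33 = -31)
T(q, J) = J + q
E(m) = √(-27 + m) (E(m) = √((m + 4) - 31) = √((4 + m) - 31) = √(-27 + m))
(E(-32) - 2521)*(4781 - 310) = (√(-27 - 32) - 2521)*(4781 - 310) = (√(-59) - 2521)*4471 = (I*√59 - 2521)*4471 = (-2521 + I*√59)*4471 = -11271391 + 4471*I*√59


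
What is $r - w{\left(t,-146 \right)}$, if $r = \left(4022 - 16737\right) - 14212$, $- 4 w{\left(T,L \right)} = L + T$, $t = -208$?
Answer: $- \frac{54031}{2} \approx -27016.0$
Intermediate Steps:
$w{\left(T,L \right)} = - \frac{L}{4} - \frac{T}{4}$ ($w{\left(T,L \right)} = - \frac{L + T}{4} = - \frac{L}{4} - \frac{T}{4}$)
$r = -26927$ ($r = -12715 - 14212 = -26927$)
$r - w{\left(t,-146 \right)} = -26927 - \left(\left(- \frac{1}{4}\right) \left(-146\right) - -52\right) = -26927 - \left(\frac{73}{2} + 52\right) = -26927 - \frac{177}{2} = - \frac{54031}{2}$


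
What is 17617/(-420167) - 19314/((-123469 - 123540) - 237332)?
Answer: -12652423/6166791059 ≈ -0.0020517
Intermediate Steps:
17617/(-420167) - 19314/((-123469 - 123540) - 237332) = 17617*(-1/420167) - 19314/(-247009 - 237332) = -17617/420167 - 19314/(-484341) = -17617/420167 - 19314*(-1/484341) = -17617/420167 + 6438/161447 = -12652423/6166791059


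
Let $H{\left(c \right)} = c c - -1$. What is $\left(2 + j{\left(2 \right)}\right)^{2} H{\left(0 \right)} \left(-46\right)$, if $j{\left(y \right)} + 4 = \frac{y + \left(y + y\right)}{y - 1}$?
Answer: $-736$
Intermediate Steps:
$H{\left(c \right)} = 1 + c^{2}$ ($H{\left(c \right)} = c^{2} + 1 = 1 + c^{2}$)
$j{\left(y \right)} = -4 + \frac{3 y}{-1 + y}$ ($j{\left(y \right)} = -4 + \frac{y + \left(y + y\right)}{y - 1} = -4 + \frac{y + 2 y}{-1 + y} = -4 + \frac{3 y}{-1 + y}$)
$\left(2 + j{\left(2 \right)}\right)^{2} H{\left(0 \right)} \left(-46\right) = \left(2 + \frac{4 - 2}{-1 + 2}\right)^{2} \left(1 + 0^{2}\right) \left(-46\right) = \left(2 + \frac{4 - 2}{1}\right)^{2} \left(1 + 0\right) \left(-46\right) = \left(2 + 1 \cdot 2\right)^{2} \cdot 1 \left(-46\right) = \left(2 + 2\right)^{2} \cdot 1 \left(-46\right) = 4^{2} \cdot 1 \left(-46\right) = 16 \cdot 1 \left(-46\right) = 16 \left(-46\right) = -736$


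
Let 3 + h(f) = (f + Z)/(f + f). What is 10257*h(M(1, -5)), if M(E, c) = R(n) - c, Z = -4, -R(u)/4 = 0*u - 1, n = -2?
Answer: -167531/6 ≈ -27922.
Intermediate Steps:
R(u) = 4 (R(u) = -4*(0*u - 1) = -4*(0 - 1) = -4*(-1) = 4)
M(E, c) = 4 - c
h(f) = -3 + (-4 + f)/(2*f) (h(f) = -3 + (f - 4)/(f + f) = -3 + (-4 + f)/((2*f)) = -3 + (-4 + f)*(1/(2*f)) = -3 + (-4 + f)/(2*f))
10257*h(M(1, -5)) = 10257*(-5/2 - 2/(4 - 1*(-5))) = 10257*(-5/2 - 2/(4 + 5)) = 10257*(-5/2 - 2/9) = 10257*(-49/18) = -167531/6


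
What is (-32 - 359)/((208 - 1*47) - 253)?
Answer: 17/4 ≈ 4.2500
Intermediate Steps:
(-32 - 359)/((208 - 1*47) - 253) = -391/((208 - 47) - 253) = -391/(161 - 253) = -391/(-92) = -391*(-1/92) = 17/4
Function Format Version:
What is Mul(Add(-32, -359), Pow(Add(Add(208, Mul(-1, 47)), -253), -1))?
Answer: Rational(17, 4) ≈ 4.2500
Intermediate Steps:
Mul(Add(-32, -359), Pow(Add(Add(208, Mul(-1, 47)), -253), -1)) = Mul(-391, Pow(Add(Add(208, -47), -253), -1)) = Mul(-391, Pow(Add(161, -253), -1)) = Mul(-391, Pow(-92, -1)) = Mul(-391, Rational(-1, 92)) = Rational(17, 4)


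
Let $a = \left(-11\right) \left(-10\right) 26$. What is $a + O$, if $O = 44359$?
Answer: $47219$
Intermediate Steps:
$a = 2860$ ($a = 110 \cdot 26 = 2860$)
$a + O = 2860 + 44359 = 47219$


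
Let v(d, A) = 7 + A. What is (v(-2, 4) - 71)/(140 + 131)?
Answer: -60/271 ≈ -0.22140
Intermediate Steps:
(v(-2, 4) - 71)/(140 + 131) = ((7 + 4) - 71)/(140 + 131) = (11 - 71)/271 = (1/271)*(-60) = -60/271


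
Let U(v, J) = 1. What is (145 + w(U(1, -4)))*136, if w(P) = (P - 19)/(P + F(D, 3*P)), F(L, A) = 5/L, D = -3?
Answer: 23392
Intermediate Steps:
w(P) = (-19 + P)/(-5/3 + P) (w(P) = (P - 19)/(P + 5/(-3)) = (-19 + P)/(P + 5*(-⅓)) = (-19 + P)/(P - 5/3) = (-19 + P)/(-5/3 + P))
(145 + w(U(1, -4)))*136 = (145 + 3*(-19 + 1)/(-5 + 3*1))*136 = (145 + 3*(-18)/(-5 + 3))*136 = (145 + 3*(-18)/(-2))*136 = (145 + 3*(-½)*(-18))*136 = (145 + 27)*136 = 172*136 = 23392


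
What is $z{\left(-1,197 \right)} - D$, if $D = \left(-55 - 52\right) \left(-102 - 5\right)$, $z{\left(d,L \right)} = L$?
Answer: $-11252$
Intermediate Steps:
$D = 11449$ ($D = \left(-107\right) \left(-107\right) = 11449$)
$z{\left(-1,197 \right)} - D = 197 - 11449 = -11252$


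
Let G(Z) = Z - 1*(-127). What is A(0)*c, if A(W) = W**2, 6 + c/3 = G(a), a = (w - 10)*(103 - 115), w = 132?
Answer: 0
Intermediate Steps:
a = -1464 (a = (132 - 10)*(103 - 115) = 122*(-12) = -1464)
G(Z) = 127 + Z (G(Z) = Z + 127 = 127 + Z)
c = -4029 (c = -18 + 3*(127 - 1464) = -18 + 3*(-1337) = -18 - 4011 = -4029)
A(0)*c = 0**2*(-4029) = 0*(-4029) = 0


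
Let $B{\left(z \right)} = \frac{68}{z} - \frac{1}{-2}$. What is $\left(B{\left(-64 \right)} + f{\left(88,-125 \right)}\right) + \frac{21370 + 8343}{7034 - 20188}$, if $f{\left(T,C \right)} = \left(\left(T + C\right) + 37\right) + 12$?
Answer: $\frac{965887}{105232} \approx 9.1786$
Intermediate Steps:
$B{\left(z \right)} = \frac{1}{2} + \frac{68}{z}$ ($B{\left(z \right)} = \frac{68}{z} - - \frac{1}{2} = \frac{68}{z} + \frac{1}{2} = \frac{1}{2} + \frac{68}{z}$)
$f{\left(T,C \right)} = 49 + C + T$ ($f{\left(T,C \right)} = \left(\left(C + T\right) + 37\right) + 12 = \left(37 + C + T\right) + 12 = 49 + C + T$)
$\left(B{\left(-64 \right)} + f{\left(88,-125 \right)}\right) + \frac{21370 + 8343}{7034 - 20188} = \left(\frac{136 - 64}{2 \left(-64\right)} + \left(49 - 125 + 88\right)\right) + \frac{21370 + 8343}{7034 - 20188} = \left(\frac{1}{2} \left(- \frac{1}{64}\right) 72 + 12\right) + \frac{29713}{-13154} = \left(- \frac{9}{16} + 12\right) + 29713 \left(- \frac{1}{13154}\right) = \frac{183}{16} - \frac{29713}{13154} = \frac{965887}{105232}$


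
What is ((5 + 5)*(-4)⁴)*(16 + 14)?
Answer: 76800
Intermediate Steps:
((5 + 5)*(-4)⁴)*(16 + 14) = (10*256)*30 = 2560*30 = 76800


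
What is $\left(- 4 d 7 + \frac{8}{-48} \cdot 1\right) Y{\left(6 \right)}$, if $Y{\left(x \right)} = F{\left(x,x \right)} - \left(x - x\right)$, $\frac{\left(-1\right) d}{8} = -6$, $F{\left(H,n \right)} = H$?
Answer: $-8065$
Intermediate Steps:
$d = 48$ ($d = \left(-8\right) \left(-6\right) = 48$)
$Y{\left(x \right)} = x$ ($Y{\left(x \right)} = x - \left(x - x\right) = x - 0 = x + 0 = x$)
$\left(- 4 d 7 + \frac{8}{-48} \cdot 1\right) Y{\left(6 \right)} = \left(\left(-4\right) 48 \cdot 7 + \frac{8}{-48} \cdot 1\right) 6 = \left(\left(-192\right) 7 + 8 \left(- \frac{1}{48}\right) 1\right) 6 = \left(-1344 - \frac{1}{6}\right) 6 = \left(- \frac{8065}{6}\right) 6 = -8065$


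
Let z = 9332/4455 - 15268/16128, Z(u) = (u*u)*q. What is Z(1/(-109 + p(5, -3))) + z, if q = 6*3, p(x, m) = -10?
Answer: 4640474543/4037584320 ≈ 1.1493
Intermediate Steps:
q = 18
Z(u) = 18*u² (Z(u) = (u*u)*18 = u²*18 = 18*u²)
z = 2291321/1995840 (z = 9332*(1/4455) - 15268*1/16128 = 9332/4455 - 3817/4032 = 2291321/1995840 ≈ 1.1480)
Z(1/(-109 + p(5, -3))) + z = 18*(1/(-109 - 10))² + 2291321/1995840 = 18*(1/(-119))² + 2291321/1995840 = 18*(-1/119)² + 2291321/1995840 = 18*(1/14161) + 2291321/1995840 = 18/14161 + 2291321/1995840 = 4640474543/4037584320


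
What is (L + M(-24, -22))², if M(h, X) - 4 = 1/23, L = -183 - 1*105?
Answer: 42653961/529 ≈ 80631.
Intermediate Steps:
L = -288 (L = -183 - 105 = -288)
M(h, X) = 93/23 (M(h, X) = 4 + 1/23 = 93/23)
(L + M(-24, -22))² = (-288 + 93/23)² = (-6531/23)² = 42653961/529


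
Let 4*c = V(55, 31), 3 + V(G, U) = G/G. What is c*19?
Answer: -19/2 ≈ -9.5000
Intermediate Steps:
V(G, U) = -2 (V(G, U) = -3 + G/G = -3 + 1 = -2)
c = -½ (c = (¼)*(-2) = -½ ≈ -0.50000)
c*19 = -½*19 = -19/2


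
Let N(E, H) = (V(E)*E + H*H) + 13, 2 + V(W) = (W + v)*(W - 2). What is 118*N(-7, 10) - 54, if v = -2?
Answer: -51974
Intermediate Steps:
V(W) = -2 + (-2 + W)² (V(W) = -2 + (W - 2)*(W - 2) = -2 + (-2 + W)*(-2 + W) = -2 + (-2 + W)²)
N(E, H) = 13 + H² + E*(2 + E² - 4*E) (N(E, H) = ((2 + E² - 4*E)*E + H*H) + 13 = (E*(2 + E² - 4*E) + H²) + 13 = (H² + E*(2 + E² - 4*E)) + 13 = 13 + H² + E*(2 + E² - 4*E))
118*N(-7, 10) - 54 = 118*(13 + 10² - 7*(2 + (-7)² - 4*(-7))) - 54 = 118*(13 + 100 - 7*(2 + 49 + 28)) - 54 = 118*(13 + 100 - 7*79) - 54 = 118*(13 + 100 - 553) - 54 = 118*(-440) - 54 = -51920 - 54 = -51974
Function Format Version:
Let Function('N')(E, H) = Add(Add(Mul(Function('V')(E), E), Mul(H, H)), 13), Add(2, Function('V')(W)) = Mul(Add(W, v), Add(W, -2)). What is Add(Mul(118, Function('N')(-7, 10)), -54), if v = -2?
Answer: -51974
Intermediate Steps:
Function('V')(W) = Add(-2, Pow(Add(-2, W), 2)) (Function('V')(W) = Add(-2, Mul(Add(W, -2), Add(W, -2))) = Add(-2, Mul(Add(-2, W), Add(-2, W))) = Add(-2, Pow(Add(-2, W), 2)))
Function('N')(E, H) = Add(13, Pow(H, 2), Mul(E, Add(2, Pow(E, 2), Mul(-4, E)))) (Function('N')(E, H) = Add(Add(Mul(Add(2, Pow(E, 2), Mul(-4, E)), E), Mul(H, H)), 13) = Add(Add(Mul(E, Add(2, Pow(E, 2), Mul(-4, E))), Pow(H, 2)), 13) = Add(Add(Pow(H, 2), Mul(E, Add(2, Pow(E, 2), Mul(-4, E)))), 13) = Add(13, Pow(H, 2), Mul(E, Add(2, Pow(E, 2), Mul(-4, E)))))
Add(Mul(118, Function('N')(-7, 10)), -54) = Add(Mul(118, Add(13, Pow(10, 2), Mul(-7, Add(2, Pow(-7, 2), Mul(-4, -7))))), -54) = Add(Mul(118, Add(13, 100, Mul(-7, Add(2, 49, 28)))), -54) = Add(Mul(118, Add(13, 100, Mul(-7, 79))), -54) = Add(Mul(118, Add(13, 100, -553)), -54) = Add(Mul(118, -440), -54) = Add(-51920, -54) = -51974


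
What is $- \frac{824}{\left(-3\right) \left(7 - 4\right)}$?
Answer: $\frac{824}{9} \approx 91.556$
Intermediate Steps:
$- \frac{824}{\left(-3\right) \left(7 - 4\right)} = - \frac{824}{\left(-3\right) 3} = - \frac{824}{-9} = \left(-824\right) \left(- \frac{1}{9}\right) = \frac{824}{9}$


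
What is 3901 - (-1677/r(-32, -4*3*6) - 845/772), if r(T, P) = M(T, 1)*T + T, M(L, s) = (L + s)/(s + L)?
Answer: 47875011/12352 ≈ 3875.9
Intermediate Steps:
M(L, s) = 1 (M(L, s) = (L + s)/(L + s) = 1)
r(T, P) = 2*T (r(T, P) = 1*T + T = T + T = 2*T)
3901 - (-1677/r(-32, -4*3*6) - 845/772) = 3901 - (-1677/(2*(-32)) - 845/772) = 3901 - (-1677/(-64) - 845*1/772) = 3901 - (-1677*(-1/64) - 845/772) = 3901 - (1677/64 - 845/772) = 3901 - 1*310141/12352 = 3901 - 310141/12352 = 47875011/12352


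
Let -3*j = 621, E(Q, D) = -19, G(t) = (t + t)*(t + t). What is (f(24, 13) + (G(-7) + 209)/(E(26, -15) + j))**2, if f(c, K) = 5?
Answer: 525625/51076 ≈ 10.291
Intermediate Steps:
G(t) = 4*t**2 (G(t) = (2*t)*(2*t) = 4*t**2)
j = -207 (j = -1/3*621 = -207)
(f(24, 13) + (G(-7) + 209)/(E(26, -15) + j))**2 = (5 + (4*(-7)**2 + 209)/(-19 - 207))**2 = (5 + (4*49 + 209)/(-226))**2 = (5 + (196 + 209)*(-1/226))**2 = (5 + 405*(-1/226))**2 = (5 - 405/226)**2 = (725/226)**2 = 525625/51076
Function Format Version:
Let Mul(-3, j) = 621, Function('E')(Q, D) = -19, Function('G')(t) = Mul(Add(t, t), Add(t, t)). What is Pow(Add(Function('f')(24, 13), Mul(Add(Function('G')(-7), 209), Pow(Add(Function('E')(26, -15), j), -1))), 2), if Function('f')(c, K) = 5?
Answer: Rational(525625, 51076) ≈ 10.291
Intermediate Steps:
Function('G')(t) = Mul(4, Pow(t, 2)) (Function('G')(t) = Mul(Mul(2, t), Mul(2, t)) = Mul(4, Pow(t, 2)))
j = -207 (j = Mul(Rational(-1, 3), 621) = -207)
Pow(Add(Function('f')(24, 13), Mul(Add(Function('G')(-7), 209), Pow(Add(Function('E')(26, -15), j), -1))), 2) = Pow(Add(5, Mul(Add(Mul(4, Pow(-7, 2)), 209), Pow(Add(-19, -207), -1))), 2) = Pow(Add(5, Mul(Add(Mul(4, 49), 209), Pow(-226, -1))), 2) = Pow(Add(5, Mul(Add(196, 209), Rational(-1, 226))), 2) = Pow(Add(5, Mul(405, Rational(-1, 226))), 2) = Pow(Add(5, Rational(-405, 226)), 2) = Pow(Rational(725, 226), 2) = Rational(525625, 51076)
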